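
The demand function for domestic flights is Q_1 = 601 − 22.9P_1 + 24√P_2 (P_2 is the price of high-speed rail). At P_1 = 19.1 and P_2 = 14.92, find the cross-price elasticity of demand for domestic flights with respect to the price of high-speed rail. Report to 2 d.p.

0.18

At P_1 = 19.1 and P_2 = 14.92: Q_1 = 256.313.
∂Q_1/∂P_2 = 24/(2√P_2) = 24/(2√14.92) = 3.1067.
ε = (∂Q_1/∂P_2)(P_2/Q_1) = 3.1067 × (14.92/256.313) ≈ 0.18.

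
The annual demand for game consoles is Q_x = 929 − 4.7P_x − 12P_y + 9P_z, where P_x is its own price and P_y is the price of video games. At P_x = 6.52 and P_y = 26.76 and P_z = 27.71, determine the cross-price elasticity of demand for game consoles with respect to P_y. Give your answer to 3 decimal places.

At P_x = 6.52 and P_y = 26.76 and P_z = 27.71: Q_x = 826.626.
∂Q_x/∂P_y = -12.
ε = (∂Q_x/∂P_y)(P_y/Q_x) = -12 × (26.76/826.626) ≈ -0.388.
Since ε < 0, game consoles and video games are complements.

-0.388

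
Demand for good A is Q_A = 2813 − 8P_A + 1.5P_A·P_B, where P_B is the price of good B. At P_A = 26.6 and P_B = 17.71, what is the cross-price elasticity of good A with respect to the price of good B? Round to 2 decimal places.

0.21

At P_A = 26.6 and P_B = 17.71: Q_A = 3306.829.
∂Q_A/∂P_B = 1.5P_A = 1.5(26.6) = 39.9000.
ε = (∂Q_A/∂P_B)(P_B/Q_A) = 39.9000 × (17.71/3306.829) ≈ 0.21.
ε > 0: substitutes.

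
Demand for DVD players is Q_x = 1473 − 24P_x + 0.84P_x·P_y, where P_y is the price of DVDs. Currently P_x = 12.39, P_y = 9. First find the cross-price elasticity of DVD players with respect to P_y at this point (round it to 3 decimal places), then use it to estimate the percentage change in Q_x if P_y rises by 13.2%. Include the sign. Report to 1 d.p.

1.0%

At P_x = 12.39, P_y = 9: Q_x = 1269.308.
∂Q_x/∂P_y = 0.84P_x = 10.4076.
ε = (∂Q_x/∂P_y)(P_y/Q_x) = 10.4076 × 9/1269.308 ≈ 0.074.
%ΔQ_x ≈ ε × %ΔP_y = 0.074 × (13.2%) = 1.0%.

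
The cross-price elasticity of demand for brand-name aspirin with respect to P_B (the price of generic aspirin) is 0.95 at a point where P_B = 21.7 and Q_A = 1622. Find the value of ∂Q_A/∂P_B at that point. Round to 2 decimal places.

71.01

ε = (∂Q_A/∂P_B)·(P_B/Q_A) ⇒ ∂Q_A/∂P_B = ε·Q_A/P_B = 0.95 × 1622/21.7 ≈ 71.01.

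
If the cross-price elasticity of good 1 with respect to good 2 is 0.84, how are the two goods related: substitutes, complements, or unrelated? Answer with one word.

substitutes

ε = 0.84 > 0, so a higher price of good 2 raises demand for good 1: substitutes.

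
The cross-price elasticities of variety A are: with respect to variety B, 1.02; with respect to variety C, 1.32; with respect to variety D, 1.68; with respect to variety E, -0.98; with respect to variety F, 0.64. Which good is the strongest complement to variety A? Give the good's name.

Complements have ε < 0. The most negative value is -0.98 (variety E).

variety E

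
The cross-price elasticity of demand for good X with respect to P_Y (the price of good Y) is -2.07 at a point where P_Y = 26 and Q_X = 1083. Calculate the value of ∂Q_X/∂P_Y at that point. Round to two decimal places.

-86.22

ε = (∂Q_X/∂P_Y)·(P_Y/Q_X) ⇒ ∂Q_X/∂P_Y = ε·Q_X/P_Y = -2.07 × 1083/26 ≈ -86.22.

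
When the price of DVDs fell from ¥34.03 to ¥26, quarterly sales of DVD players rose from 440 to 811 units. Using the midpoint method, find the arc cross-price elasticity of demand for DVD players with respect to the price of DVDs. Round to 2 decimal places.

-2.22

ΔQ_A = 811 − 440 = 371; ΔP_B = 26 − 34.03 = -8.03.
Midpoints: Q̄_A = 625.5, P̄_B = 30.02.
ε = (ΔQ_A/Q̄_A)/(ΔP_B/P̄_B) = (371/625.5)/(-8.03/30.02) ≈ -2.22.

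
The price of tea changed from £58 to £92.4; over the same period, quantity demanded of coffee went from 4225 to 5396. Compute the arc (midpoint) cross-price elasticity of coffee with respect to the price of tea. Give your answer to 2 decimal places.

ΔQ_A = 5396 − 4225 = 1171; ΔP_B = 92.4 − 58 = 34.4.
Midpoints: Q̄_A = 4810.5, P̄_B = 75.20.
ε = (ΔQ_A/Q̄_A)/(ΔP_B/P̄_B) = (1171/4810.5)/(34.4/75.20) ≈ 0.53.
ε > 0: coffee and tea are substitutes.

0.53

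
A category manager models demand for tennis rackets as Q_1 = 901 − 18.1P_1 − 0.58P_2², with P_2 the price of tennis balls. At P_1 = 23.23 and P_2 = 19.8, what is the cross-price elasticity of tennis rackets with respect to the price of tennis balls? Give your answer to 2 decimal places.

-1.80

At P_1 = 23.23 and P_2 = 19.8: Q_1 = 253.154.
∂Q_1/∂P_2 = -1.16P_2 = -1.16(19.8) = -22.9680.
ε = (∂Q_1/∂P_2)(P_2/Q_1) = -22.9680 × (19.8/253.154) ≈ -1.80.
ε < 0: complements.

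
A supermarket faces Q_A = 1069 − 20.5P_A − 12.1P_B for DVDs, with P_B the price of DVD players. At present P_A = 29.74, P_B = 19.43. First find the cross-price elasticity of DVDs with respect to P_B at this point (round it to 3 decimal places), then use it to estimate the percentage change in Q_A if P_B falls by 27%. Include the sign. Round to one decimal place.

At P_A = 29.74, P_B = 19.43: Q_A = 224.227.
∂Q_A/∂P_B = -12.1.
ε = (∂Q_A/∂P_B)(P_B/Q_A) = -12.1000 × 19.43/224.227 ≈ -1.049.
%ΔQ_A ≈ ε × %ΔP_B = -1.049 × (-27%) = 28.3%.

28.3%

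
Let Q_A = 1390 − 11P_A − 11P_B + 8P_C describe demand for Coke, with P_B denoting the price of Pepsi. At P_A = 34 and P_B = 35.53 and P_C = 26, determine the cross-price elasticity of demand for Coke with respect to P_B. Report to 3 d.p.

At P_A = 34 and P_B = 35.53 and P_C = 26: Q_A = 833.17.
∂Q_A/∂P_B = -11.
ε = (∂Q_A/∂P_B)(P_B/Q_A) = -11 × (35.53/833.17) ≈ -0.469.

-0.469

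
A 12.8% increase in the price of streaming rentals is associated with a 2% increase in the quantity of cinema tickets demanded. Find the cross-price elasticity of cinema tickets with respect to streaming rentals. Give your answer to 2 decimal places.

ε = (%ΔQ of cinema tickets) / (%ΔP of streaming rentals) = (2%) / (12.8%) ≈ 0.16.

0.16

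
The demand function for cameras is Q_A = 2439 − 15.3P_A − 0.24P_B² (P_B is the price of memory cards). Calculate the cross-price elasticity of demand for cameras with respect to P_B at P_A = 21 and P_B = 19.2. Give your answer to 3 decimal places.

At P_A = 21 and P_B = 19.2: Q_A = 2029.226.
∂Q_A/∂P_B = -0.48P_B = -0.48(19.2) = -9.2160.
ε = (∂Q_A/∂P_B)(P_B/Q_A) = -9.2160 × (19.2/2029.226) ≈ -0.087.
ε < 0: complements.

-0.087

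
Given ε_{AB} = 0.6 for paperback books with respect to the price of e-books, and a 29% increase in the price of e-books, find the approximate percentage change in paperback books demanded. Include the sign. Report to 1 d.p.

17.4%

%ΔQ ≈ ε × %ΔP of e-books = 0.6 × (29%) = 17.4%.
Demand for paperback books rises by about 17.4%.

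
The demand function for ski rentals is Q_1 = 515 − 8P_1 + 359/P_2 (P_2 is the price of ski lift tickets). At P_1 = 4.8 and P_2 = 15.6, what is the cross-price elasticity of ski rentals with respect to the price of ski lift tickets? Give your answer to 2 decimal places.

At P_1 = 4.8 and P_2 = 15.6: Q_1 = 499.613.
∂Q_1/∂P_2 = −359/P_2² = -1.4752.
ε = (∂Q_1/∂P_2)(P_2/Q_1) = -1.4752 × (15.6/499.613) ≈ -0.05.
ε < 0: complements.

-0.05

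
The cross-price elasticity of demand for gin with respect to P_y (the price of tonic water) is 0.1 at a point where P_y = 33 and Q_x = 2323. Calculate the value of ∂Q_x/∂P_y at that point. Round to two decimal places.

ε = (∂Q_x/∂P_y)·(P_y/Q_x) ⇒ ∂Q_x/∂P_y = ε·Q_x/P_y = 0.1 × 2323/33 ≈ 7.04.

7.04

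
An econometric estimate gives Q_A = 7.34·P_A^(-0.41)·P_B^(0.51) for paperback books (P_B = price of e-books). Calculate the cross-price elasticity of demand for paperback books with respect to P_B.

In a log-linear (constant-elasticity) demand function, the coefficient on the exponent of P_B is the cross-price elasticity.
ε = 0.51. Positive, so paperback books and e-books are substitutes.

0.51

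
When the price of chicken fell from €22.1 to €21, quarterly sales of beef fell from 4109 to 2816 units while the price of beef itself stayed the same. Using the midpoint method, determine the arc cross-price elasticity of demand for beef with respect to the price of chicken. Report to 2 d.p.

ΔQ_A = 2816 − 4109 = -1293; ΔP_B = 21 − 22.1 = -1.1.
Midpoints: Q̄_A = 3462.5, P̄_B = 21.55.
ε = (ΔQ_A/Q̄_A)/(ΔP_B/P̄_B) = (-1293/3462.5)/(-1.1/21.55) ≈ 7.32.
ε > 0: beef and chicken are substitutes.

7.32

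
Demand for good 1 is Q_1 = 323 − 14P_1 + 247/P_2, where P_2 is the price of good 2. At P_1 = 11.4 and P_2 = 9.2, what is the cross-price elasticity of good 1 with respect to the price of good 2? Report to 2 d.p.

-0.14

At P_1 = 11.4 and P_2 = 9.2: Q_1 = 190.248.
∂Q_1/∂P_2 = −247/P_2² = -2.9182.
ε = (∂Q_1/∂P_2)(P_2/Q_1) = -2.9182 × (9.2/190.248) ≈ -0.14.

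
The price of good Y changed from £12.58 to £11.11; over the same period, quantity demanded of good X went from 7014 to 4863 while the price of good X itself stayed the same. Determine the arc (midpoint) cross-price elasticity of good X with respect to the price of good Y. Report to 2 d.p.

ΔQ_X = 4863 − 7014 = -2151; ΔP_Y = 11.11 − 12.58 = -1.47.
Midpoints: Q̄_X = 5938.5, P̄_Y = 11.84.
ε = (ΔQ_X/Q̄_X)/(ΔP_Y/P̄_Y) = (-2151/5938.5)/(-1.47/11.84) ≈ 2.92.

2.92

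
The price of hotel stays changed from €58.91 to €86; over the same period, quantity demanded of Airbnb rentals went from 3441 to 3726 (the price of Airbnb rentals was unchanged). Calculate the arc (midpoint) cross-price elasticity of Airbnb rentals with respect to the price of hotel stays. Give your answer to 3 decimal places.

ΔQ_A = 3726 − 3441 = 285; ΔP_B = 86 − 58.91 = 27.09.
Midpoints: Q̄_A = 3583.5, P̄_B = 72.45.
ε = (ΔQ_A/Q̄_A)/(ΔP_B/P̄_B) = (285/3583.5)/(27.09/72.45) ≈ 0.213.

0.213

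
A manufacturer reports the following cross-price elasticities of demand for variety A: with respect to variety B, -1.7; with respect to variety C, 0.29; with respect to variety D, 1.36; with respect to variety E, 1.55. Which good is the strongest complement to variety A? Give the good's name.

variety B

Complements have ε < 0. The most negative value is -1.7 (variety B).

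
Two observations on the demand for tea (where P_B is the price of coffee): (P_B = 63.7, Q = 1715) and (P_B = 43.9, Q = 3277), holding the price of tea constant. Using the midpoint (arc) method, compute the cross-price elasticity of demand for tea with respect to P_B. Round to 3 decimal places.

ΔQ_A = 3277 − 1715 = 1562; ΔP_B = 43.9 − 63.7 = -19.8.
Midpoints: Q̄_A = 2496.0, P̄_B = 53.80.
ε = (ΔQ_A/Q̄_A)/(ΔP_B/P̄_B) = (1562/2496.0)/(-19.8/53.80) ≈ -1.700.

-1.700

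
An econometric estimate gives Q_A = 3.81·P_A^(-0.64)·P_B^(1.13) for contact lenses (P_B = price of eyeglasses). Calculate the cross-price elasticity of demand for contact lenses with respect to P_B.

In a log-linear (constant-elasticity) demand function, the coefficient on the exponent of P_B is the cross-price elasticity.
ε = 1.13. Positive, so contact lenses and eyeglasses are substitutes.

1.13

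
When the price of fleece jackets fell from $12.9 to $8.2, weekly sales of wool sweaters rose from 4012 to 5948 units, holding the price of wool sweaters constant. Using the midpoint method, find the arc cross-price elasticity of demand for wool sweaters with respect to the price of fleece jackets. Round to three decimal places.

-0.873

ΔQ_A = 5948 − 4012 = 1936; ΔP_B = 8.2 − 12.9 = -4.7.
Midpoints: Q̄_A = 4980.0, P̄_B = 10.55.
ε = (ΔQ_A/Q̄_A)/(ΔP_B/P̄_B) = (1936/4980.0)/(-4.7/10.55) ≈ -0.873.
ε < 0: wool sweaters and fleece jackets are complements.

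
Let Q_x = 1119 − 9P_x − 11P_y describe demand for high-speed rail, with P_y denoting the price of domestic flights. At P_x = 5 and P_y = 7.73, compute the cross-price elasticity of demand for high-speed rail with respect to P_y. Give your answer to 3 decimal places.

At P_x = 5 and P_y = 7.73: Q_x = 988.97.
∂Q_x/∂P_y = -11.
ε = (∂Q_x/∂P_y)(P_y/Q_x) = -11 × (7.73/988.97) ≈ -0.086.

-0.086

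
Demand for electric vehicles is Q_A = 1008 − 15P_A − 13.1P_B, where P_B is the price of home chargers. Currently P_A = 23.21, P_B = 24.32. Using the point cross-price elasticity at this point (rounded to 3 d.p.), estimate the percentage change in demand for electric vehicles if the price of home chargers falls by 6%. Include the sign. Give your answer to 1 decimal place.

At P_A = 23.21, P_B = 24.32: Q_A = 341.258.
∂Q_A/∂P_B = -13.1.
ε = (∂Q_A/∂P_B)(P_B/Q_A) = -13.1000 × 24.32/341.258 ≈ -0.934.
%ΔQ_A ≈ ε × %ΔP_B = -0.934 × (-6%) = 5.6%.

5.6%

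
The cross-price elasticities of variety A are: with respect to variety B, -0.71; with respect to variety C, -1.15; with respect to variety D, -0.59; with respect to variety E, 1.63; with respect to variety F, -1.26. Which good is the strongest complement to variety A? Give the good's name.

Complements have ε < 0. The most negative value is -1.26 (variety F).

variety F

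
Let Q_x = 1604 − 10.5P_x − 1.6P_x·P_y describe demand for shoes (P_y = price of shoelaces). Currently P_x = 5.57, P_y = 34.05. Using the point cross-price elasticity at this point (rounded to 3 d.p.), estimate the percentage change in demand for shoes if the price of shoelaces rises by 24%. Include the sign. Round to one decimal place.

At P_x = 5.57, P_y = 34.05: Q_x = 1242.061.
∂Q_x/∂P_y = -1.6P_x = -8.9120.
ε = (∂Q_x/∂P_y)(P_y/Q_x) = -8.9120 × 34.05/1242.061 ≈ -0.244.
%ΔQ_x ≈ ε × %ΔP_y = -0.244 × (24%) = -5.9%.

-5.9%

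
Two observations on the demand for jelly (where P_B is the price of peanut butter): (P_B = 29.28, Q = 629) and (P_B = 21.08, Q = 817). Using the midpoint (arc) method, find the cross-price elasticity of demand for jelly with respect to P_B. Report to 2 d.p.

-0.80

ΔQ_A = 817 − 629 = 188; ΔP_B = 21.08 − 29.28 = -8.2.
Midpoints: Q̄_A = 723.0, P̄_B = 25.18.
ε = (ΔQ_A/Q̄_A)/(ΔP_B/P̄_B) = (188/723.0)/(-8.2/25.18) ≈ -0.80.
ε < 0: jelly and peanut butter are complements.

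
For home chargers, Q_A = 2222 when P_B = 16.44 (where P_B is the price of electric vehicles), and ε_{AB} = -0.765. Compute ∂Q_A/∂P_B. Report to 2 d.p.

ε = (∂Q_A/∂P_B)·(P_B/Q_A) ⇒ ∂Q_A/∂P_B = ε·Q_A/P_B = -0.765 × 2222/16.44 ≈ -103.40.

-103.40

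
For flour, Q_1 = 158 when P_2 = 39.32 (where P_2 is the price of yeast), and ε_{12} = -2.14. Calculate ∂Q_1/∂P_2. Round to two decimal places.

-8.60

ε = (∂Q_1/∂P_2)·(P_2/Q_1) ⇒ ∂Q_1/∂P_2 = ε·Q_1/P_2 = -2.14 × 158/39.32 ≈ -8.60.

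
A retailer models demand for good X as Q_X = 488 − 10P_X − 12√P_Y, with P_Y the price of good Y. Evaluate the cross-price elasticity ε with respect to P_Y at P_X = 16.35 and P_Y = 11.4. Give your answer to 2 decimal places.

At P_X = 16.35 and P_Y = 11.4: Q_X = 283.983.
∂Q_X/∂P_Y = -12/(2√P_Y) = -12/(2√11.4) = -1.7770.
ε = (∂Q_X/∂P_Y)(P_Y/Q_X) = -1.7770 × (11.4/283.983) ≈ -0.07.

-0.07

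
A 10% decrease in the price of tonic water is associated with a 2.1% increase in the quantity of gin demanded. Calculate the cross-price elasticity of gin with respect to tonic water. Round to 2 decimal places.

-0.21

ε = (%ΔQ of gin) / (%ΔP of tonic water) = (2.1%) / (-10%) ≈ -0.21.
Negative cross-price elasticity: complements.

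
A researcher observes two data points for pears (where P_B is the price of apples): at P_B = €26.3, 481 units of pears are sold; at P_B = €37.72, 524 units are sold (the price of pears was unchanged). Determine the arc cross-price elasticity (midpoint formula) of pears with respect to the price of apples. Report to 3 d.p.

0.240

ΔQ_A = 524 − 481 = 43; ΔP_B = 37.72 − 26.3 = 11.42.
Midpoints: Q̄_A = 502.5, P̄_B = 32.01.
ε = (ΔQ_A/Q̄_A)/(ΔP_B/P̄_B) = (43/502.5)/(11.42/32.01) ≈ 0.240.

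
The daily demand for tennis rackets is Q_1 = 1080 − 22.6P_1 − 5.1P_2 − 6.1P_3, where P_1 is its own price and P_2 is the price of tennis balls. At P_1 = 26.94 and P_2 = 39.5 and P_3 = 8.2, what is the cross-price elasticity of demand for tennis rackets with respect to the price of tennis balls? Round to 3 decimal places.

At P_1 = 26.94 and P_2 = 39.5 and P_3 = 8.2: Q_1 = 219.686.
∂Q_1/∂P_2 = -5.1.
ε = (∂Q_1/∂P_2)(P_2/Q_1) = -5.1 × (39.5/219.686) ≈ -0.917.

-0.917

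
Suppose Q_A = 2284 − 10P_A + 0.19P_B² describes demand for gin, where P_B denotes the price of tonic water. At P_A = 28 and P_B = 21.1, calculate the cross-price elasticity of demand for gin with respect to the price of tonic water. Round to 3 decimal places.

At P_A = 28 and P_B = 21.1: Q_A = 2088.590.
∂Q_A/∂P_B = 0.38P_B = 0.38(21.1) = 8.0180.
ε = (∂Q_A/∂P_B)(P_B/Q_A) = 8.0180 × (21.1/2088.590) ≈ 0.081.

0.081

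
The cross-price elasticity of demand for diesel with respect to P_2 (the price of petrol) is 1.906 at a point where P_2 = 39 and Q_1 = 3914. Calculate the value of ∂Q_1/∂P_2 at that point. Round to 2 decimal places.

ε = (∂Q_1/∂P_2)·(P_2/Q_1) ⇒ ∂Q_1/∂P_2 = ε·Q_1/P_2 = 1.906 × 3914/39 ≈ 191.28.

191.28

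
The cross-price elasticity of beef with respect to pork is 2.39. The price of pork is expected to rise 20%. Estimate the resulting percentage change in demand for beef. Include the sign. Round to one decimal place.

%ΔQ ≈ ε × %ΔP of pork = 2.39 × (20%) = 47.8%.

47.8%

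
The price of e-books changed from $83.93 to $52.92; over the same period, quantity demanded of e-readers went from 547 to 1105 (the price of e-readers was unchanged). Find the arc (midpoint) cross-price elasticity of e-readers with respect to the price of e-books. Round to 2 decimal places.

ΔQ_A = 1105 − 547 = 558; ΔP_B = 52.92 − 83.93 = -31.01.
Midpoints: Q̄_A = 826.0, P̄_B = 68.43.
ε = (ΔQ_A/Q̄_A)/(ΔP_B/P̄_B) = (558/826.0)/(-31.01/68.43) ≈ -1.49.
ε < 0: e-readers and e-books are complements.

-1.49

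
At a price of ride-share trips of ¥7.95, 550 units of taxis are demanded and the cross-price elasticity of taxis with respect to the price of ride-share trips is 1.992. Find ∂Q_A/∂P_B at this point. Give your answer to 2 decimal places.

ε = (∂Q_A/∂P_B)·(P_B/Q_A) ⇒ ∂Q_A/∂P_B = ε·Q_A/P_B = 1.992 × 550/7.95 ≈ 137.81.

137.81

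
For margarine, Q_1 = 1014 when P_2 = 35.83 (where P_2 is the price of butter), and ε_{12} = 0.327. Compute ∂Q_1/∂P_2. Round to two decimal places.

ε = (∂Q_1/∂P_2)·(P_2/Q_1) ⇒ ∂Q_1/∂P_2 = ε·Q_1/P_2 = 0.327 × 1014/35.83 ≈ 9.25.

9.25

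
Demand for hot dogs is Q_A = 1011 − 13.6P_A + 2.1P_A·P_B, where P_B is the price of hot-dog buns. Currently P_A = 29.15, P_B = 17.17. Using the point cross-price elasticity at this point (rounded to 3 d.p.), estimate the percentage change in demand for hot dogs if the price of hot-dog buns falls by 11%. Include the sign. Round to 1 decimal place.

At P_A = 29.15, P_B = 17.17: Q_A = 1665.622.
∂Q_A/∂P_B = 2.1P_A = 61.2150.
ε = (∂Q_A/∂P_B)(P_B/Q_A) = 61.2150 × 17.17/1665.622 ≈ 0.631.
%ΔQ_A ≈ ε × %ΔP_B = 0.631 × (-11%) = -6.9%.

-6.9%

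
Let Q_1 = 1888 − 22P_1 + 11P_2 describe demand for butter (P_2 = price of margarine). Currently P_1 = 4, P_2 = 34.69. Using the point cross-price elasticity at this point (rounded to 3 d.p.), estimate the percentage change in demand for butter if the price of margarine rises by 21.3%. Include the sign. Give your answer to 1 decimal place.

3.7%

At P_1 = 4, P_2 = 34.69: Q_1 = 2181.59.
∂Q_1/∂P_2 = 11.
ε = (∂Q_1/∂P_2)(P_2/Q_1) = 11.0000 × 34.69/2181.59 ≈ 0.175.
%ΔQ_1 ≈ ε × %ΔP_2 = 0.175 × (21.3%) = 3.7%.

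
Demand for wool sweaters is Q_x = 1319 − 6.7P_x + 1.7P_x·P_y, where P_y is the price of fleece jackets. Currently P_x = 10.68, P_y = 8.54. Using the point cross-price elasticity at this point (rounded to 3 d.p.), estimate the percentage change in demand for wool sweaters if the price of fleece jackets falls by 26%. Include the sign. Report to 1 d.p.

At P_x = 10.68, P_y = 8.54: Q_x = 1402.496.
∂Q_x/∂P_y = 1.7P_x = 18.1560.
ε = (∂Q_x/∂P_y)(P_y/Q_x) = 18.1560 × 8.54/1402.496 ≈ 0.111.
%ΔQ_x ≈ ε × %ΔP_y = 0.111 × (-26%) = -2.9%.

-2.9%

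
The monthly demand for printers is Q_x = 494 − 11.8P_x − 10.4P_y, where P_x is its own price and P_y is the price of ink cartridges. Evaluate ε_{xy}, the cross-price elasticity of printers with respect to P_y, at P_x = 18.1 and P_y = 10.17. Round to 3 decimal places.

At P_x = 18.1 and P_y = 10.17: Q_x = 174.652.
∂Q_x/∂P_y = -10.4.
ε = (∂Q_x/∂P_y)(P_y/Q_x) = -10.4 × (10.17/174.652) ≈ -0.606.

-0.606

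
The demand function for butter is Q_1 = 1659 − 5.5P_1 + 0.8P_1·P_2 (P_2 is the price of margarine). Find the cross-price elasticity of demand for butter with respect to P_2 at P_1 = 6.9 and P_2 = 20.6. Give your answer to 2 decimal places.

At P_1 = 6.9 and P_2 = 20.6: Q_1 = 1734.762.
∂Q_1/∂P_2 = 0.8P_1 = 0.8(6.9) = 5.5200.
ε = (∂Q_1/∂P_2)(P_2/Q_1) = 5.5200 × (20.6/1734.762) ≈ 0.07.
ε > 0: substitutes.

0.07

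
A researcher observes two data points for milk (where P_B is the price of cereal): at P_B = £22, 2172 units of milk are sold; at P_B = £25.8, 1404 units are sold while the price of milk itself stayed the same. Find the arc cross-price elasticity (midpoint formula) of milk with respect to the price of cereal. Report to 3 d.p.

ΔQ_A = 1404 − 2172 = -768; ΔP_B = 25.8 − 22 = 3.8.
Midpoints: Q̄_A = 1788.0, P̄_B = 23.90.
ε = (ΔQ_A/Q̄_A)/(ΔP_B/P̄_B) = (-768/1788.0)/(3.8/23.90) ≈ -2.702.
ε < 0: milk and cereal are complements.

-2.702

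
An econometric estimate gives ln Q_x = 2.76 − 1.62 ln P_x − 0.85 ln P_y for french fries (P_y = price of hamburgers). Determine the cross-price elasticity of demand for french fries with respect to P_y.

In a log-linear (constant-elasticity) demand function, the coefficient on ln P_y is the cross-price elasticity.
ε = -0.85. Negative, so french fries and hamburgers are complements.

-0.85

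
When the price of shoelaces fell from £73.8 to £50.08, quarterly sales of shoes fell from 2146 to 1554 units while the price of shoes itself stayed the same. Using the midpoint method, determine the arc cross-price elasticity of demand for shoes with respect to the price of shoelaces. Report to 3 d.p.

ΔQ_A = 1554 − 2146 = -592; ΔP_B = 50.08 − 73.8 = -23.72.
Midpoints: Q̄_A = 1850.0, P̄_B = 61.94.
ε = (ΔQ_A/Q̄_A)/(ΔP_B/P̄_B) = (-592/1850.0)/(-23.72/61.94) ≈ 0.836.

0.836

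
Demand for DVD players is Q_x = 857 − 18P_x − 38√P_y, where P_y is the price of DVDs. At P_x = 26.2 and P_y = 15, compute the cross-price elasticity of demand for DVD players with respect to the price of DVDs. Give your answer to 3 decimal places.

At P_x = 26.2 and P_y = 15: Q_x = 238.227.
∂Q_x/∂P_y = -38/(2√P_y) = -38/(2√15) = -4.9058.
ε = (∂Q_x/∂P_y)(P_y/Q_x) = -4.9058 × (15/238.227) ≈ -0.309.

-0.309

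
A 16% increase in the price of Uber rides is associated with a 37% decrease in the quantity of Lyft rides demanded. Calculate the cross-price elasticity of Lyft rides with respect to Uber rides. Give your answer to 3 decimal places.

-2.313

ε = (%ΔQ of Lyft rides) / (%ΔP of Uber rides) = (-37%) / (16%) ≈ -2.313.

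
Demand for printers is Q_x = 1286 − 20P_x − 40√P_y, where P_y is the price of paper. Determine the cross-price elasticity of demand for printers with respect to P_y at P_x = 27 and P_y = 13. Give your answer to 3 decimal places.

At P_x = 27 and P_y = 13: Q_x = 601.778.
∂Q_x/∂P_y = -40/(2√P_y) = -40/(2√13) = -5.5470.
ε = (∂Q_x/∂P_y)(P_y/Q_x) = -5.5470 × (13/601.778) ≈ -0.120.

-0.120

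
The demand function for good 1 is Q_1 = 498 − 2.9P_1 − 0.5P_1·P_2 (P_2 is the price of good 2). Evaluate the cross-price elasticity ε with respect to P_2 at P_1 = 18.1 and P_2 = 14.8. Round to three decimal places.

At P_1 = 18.1 and P_2 = 14.8: Q_1 = 311.57.
∂Q_1/∂P_2 = -0.5P_1 = -0.5(18.1) = -9.0500.
ε = (∂Q_1/∂P_2)(P_2/Q_1) = -9.0500 × (14.8/311.57) ≈ -0.430.
ε < 0: complements.

-0.430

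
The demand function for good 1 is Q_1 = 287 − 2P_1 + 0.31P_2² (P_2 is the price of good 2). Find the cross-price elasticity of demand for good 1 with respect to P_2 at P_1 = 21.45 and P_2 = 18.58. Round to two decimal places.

0.61

At P_1 = 21.45 and P_2 = 18.58: Q_1 = 351.117.
∂Q_1/∂P_2 = 0.62P_2 = 0.62(18.58) = 11.5196.
ε = (∂Q_1/∂P_2)(P_2/Q_1) = 11.5196 × (18.58/351.117) ≈ 0.61.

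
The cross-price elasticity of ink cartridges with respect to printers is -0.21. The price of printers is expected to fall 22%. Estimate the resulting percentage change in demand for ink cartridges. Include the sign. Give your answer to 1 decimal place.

4.6%

%ΔQ ≈ ε × %ΔP of printers = -0.21 × (-22%) = 4.6%.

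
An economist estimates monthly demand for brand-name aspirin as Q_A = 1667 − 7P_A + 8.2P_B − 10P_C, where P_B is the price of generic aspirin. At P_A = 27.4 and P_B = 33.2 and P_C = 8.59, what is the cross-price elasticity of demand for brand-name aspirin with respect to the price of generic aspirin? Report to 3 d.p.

0.164

At P_A = 27.4 and P_B = 33.2 and P_C = 8.59: Q_A = 1661.54.
∂Q_A/∂P_B = 8.2.
ε = (∂Q_A/∂P_B)(P_B/Q_A) = 8.2 × (33.2/1661.54) ≈ 0.164.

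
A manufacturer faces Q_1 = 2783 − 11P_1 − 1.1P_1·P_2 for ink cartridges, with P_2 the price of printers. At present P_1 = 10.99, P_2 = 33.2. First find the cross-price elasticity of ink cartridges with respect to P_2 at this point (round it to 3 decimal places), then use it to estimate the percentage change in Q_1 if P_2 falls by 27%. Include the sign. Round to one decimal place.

At P_1 = 10.99, P_2 = 33.2: Q_1 = 2260.755.
∂Q_1/∂P_2 = -1.1P_1 = -12.0890.
ε = (∂Q_1/∂P_2)(P_2/Q_1) = -12.0890 × 33.2/2260.755 ≈ -0.178.
%ΔQ_1 ≈ ε × %ΔP_2 = -0.178 × (-27%) = 4.8%.

4.8%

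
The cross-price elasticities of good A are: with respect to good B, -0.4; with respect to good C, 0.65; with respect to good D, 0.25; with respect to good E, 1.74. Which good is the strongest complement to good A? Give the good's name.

Complements have ε < 0. The most negative value is -0.4 (good B).

good B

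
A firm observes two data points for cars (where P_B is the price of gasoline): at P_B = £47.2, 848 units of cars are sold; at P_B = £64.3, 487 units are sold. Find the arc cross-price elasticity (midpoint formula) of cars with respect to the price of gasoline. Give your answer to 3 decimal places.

-1.763

ΔQ_A = 487 − 848 = -361; ΔP_B = 64.3 − 47.2 = 17.1.
Midpoints: Q̄_A = 667.5, P̄_B = 55.75.
ε = (ΔQ_A/Q̄_A)/(ΔP_B/P̄_B) = (-361/667.5)/(17.1/55.75) ≈ -1.763.
ε < 0: cars and gasoline are complements.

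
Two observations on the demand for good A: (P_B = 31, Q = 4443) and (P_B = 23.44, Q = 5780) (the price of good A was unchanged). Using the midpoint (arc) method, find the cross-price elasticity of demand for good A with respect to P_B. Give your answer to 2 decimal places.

-0.94

ΔQ_A = 5780 − 4443 = 1337; ΔP_B = 23.44 − 31 = -7.56.
Midpoints: Q̄_A = 5111.5, P̄_B = 27.22.
ε = (ΔQ_A/Q̄_A)/(ΔP_B/P̄_B) = (1337/5111.5)/(-7.56/27.22) ≈ -0.94.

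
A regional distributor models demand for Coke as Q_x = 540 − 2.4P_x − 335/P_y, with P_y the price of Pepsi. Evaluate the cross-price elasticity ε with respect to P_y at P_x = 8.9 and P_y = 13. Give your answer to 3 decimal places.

At P_x = 8.9 and P_y = 13: Q_x = 492.871.
∂Q_x/∂P_y = 335/P_y² = 1.9822.
ε = (∂Q_x/∂P_y)(P_y/Q_x) = 1.9822 × (13/492.871) ≈ 0.052.

0.052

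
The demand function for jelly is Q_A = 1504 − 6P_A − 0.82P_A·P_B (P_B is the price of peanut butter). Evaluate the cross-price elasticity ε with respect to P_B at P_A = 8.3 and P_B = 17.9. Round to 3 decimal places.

-0.091

At P_A = 8.3 and P_B = 17.9: Q_A = 1332.373.
∂Q_A/∂P_B = -0.82P_A = -0.82(8.3) = -6.8060.
ε = (∂Q_A/∂P_B)(P_B/Q_A) = -6.8060 × (17.9/1332.373) ≈ -0.091.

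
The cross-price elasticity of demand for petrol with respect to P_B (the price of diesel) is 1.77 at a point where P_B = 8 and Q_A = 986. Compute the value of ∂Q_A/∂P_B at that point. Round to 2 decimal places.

218.15

ε = (∂Q_A/∂P_B)·(P_B/Q_A) ⇒ ∂Q_A/∂P_B = ε·Q_A/P_B = 1.77 × 986/8 ≈ 218.15.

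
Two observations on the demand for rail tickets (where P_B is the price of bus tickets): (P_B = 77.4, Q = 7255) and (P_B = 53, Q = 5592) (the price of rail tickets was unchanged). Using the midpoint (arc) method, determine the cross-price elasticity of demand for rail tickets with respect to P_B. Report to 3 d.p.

0.692

ΔQ_A = 5592 − 7255 = -1663; ΔP_B = 53 − 77.4 = -24.4.
Midpoints: Q̄_A = 6423.5, P̄_B = 65.20.
ε = (ΔQ_A/Q̄_A)/(ΔP_B/P̄_B) = (-1663/6423.5)/(-24.4/65.20) ≈ 0.692.
ε > 0: rail tickets and bus tickets are substitutes.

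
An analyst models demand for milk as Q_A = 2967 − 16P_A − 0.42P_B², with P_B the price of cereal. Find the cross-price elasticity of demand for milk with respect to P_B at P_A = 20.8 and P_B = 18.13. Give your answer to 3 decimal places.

-0.111

At P_A = 20.8 and P_B = 18.13: Q_A = 2496.147.
∂Q_A/∂P_B = -0.84P_B = -0.84(18.13) = -15.2292.
ε = (∂Q_A/∂P_B)(P_B/Q_A) = -15.2292 × (18.13/2496.147) ≈ -0.111.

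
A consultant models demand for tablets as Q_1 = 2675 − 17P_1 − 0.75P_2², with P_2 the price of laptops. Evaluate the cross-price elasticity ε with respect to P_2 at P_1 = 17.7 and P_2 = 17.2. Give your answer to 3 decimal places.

-0.206

At P_1 = 17.7 and P_2 = 17.2: Q_1 = 2152.22.
∂Q_1/∂P_2 = -1.5P_2 = -1.5(17.2) = -25.8000.
ε = (∂Q_1/∂P_2)(P_2/Q_1) = -25.8000 × (17.2/2152.22) ≈ -0.206.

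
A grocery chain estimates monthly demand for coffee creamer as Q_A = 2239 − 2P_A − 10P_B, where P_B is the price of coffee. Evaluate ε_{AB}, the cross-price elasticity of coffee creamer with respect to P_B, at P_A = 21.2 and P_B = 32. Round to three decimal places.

-0.171

At P_A = 21.2 and P_B = 32: Q_A = 1876.6.
∂Q_A/∂P_B = -10.
ε = (∂Q_A/∂P_B)(P_B/Q_A) = -10 × (32/1876.6) ≈ -0.171.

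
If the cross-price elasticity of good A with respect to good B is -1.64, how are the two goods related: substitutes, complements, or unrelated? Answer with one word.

complements

ε = -1.64 < 0, so a higher price of good B lowers demand for good A: complements.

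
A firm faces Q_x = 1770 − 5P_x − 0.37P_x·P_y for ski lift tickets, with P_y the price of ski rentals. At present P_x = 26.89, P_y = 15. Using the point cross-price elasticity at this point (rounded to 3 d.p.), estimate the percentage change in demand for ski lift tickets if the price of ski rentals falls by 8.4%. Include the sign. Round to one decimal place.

At P_x = 26.89, P_y = 15: Q_x = 1486.311.
∂Q_x/∂P_y = -0.37P_x = -9.9493.
ε = (∂Q_x/∂P_y)(P_y/Q_x) = -9.9493 × 15/1486.311 ≈ -0.100.
%ΔQ_x ≈ ε × %ΔP_y = -0.100 × (-8.4%) = 0.8%.

0.8%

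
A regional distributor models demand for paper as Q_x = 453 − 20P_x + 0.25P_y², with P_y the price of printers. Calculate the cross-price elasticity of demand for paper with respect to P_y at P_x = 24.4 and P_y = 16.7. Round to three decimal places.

At P_x = 24.4 and P_y = 16.7: Q_x = 34.722.
∂Q_x/∂P_y = 0.5P_y = 0.5(16.7) = 8.3500.
ε = (∂Q_x/∂P_y)(P_y/Q_x) = 8.3500 × (16.7/34.722) ≈ 4.016.

4.016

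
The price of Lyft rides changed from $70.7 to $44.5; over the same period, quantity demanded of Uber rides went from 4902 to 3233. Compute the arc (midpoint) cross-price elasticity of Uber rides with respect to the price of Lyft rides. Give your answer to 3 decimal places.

ΔQ_A = 3233 − 4902 = -1669; ΔP_B = 44.5 − 70.7 = -26.2.
Midpoints: Q̄_A = 4067.5, P̄_B = 57.60.
ε = (ΔQ_A/Q̄_A)/(ΔP_B/P̄_B) = (-1669/4067.5)/(-26.2/57.60) ≈ 0.902.

0.902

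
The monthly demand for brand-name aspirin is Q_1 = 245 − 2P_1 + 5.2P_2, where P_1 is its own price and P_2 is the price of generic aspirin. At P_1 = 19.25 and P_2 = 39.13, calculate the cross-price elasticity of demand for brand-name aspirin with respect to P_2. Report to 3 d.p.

0.496

At P_1 = 19.25 and P_2 = 39.13: Q_1 = 409.976.
∂Q_1/∂P_2 = 5.2.
ε = (∂Q_1/∂P_2)(P_2/Q_1) = 5.2 × (39.13/409.976) ≈ 0.496.
Since ε > 0, brand-name aspirin and generic aspirin are substitutes.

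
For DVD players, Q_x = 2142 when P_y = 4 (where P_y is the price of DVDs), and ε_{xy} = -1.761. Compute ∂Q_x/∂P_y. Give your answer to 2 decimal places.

ε = (∂Q_x/∂P_y)·(P_y/Q_x) ⇒ ∂Q_x/∂P_y = ε·Q_x/P_y = -1.761 × 2142/4 ≈ -943.02.

-943.02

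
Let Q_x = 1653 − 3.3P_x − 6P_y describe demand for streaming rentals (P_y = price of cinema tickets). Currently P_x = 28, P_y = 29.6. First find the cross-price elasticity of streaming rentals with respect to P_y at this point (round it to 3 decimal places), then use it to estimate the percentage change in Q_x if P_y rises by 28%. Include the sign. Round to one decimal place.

At P_x = 28, P_y = 29.6: Q_x = 1383.
∂Q_x/∂P_y = -6.
ε = (∂Q_x/∂P_y)(P_y/Q_x) = -6.0000 × 29.6/1383 ≈ -0.128.
%ΔQ_x ≈ ε × %ΔP_y = -0.128 × (28%) = -3.6%.

-3.6%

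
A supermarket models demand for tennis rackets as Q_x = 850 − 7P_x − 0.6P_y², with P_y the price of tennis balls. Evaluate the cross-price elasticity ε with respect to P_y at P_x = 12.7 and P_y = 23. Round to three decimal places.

-1.431

At P_x = 12.7 and P_y = 23: Q_x = 443.7.
∂Q_x/∂P_y = -1.2P_y = -1.2(23) = -27.6000.
ε = (∂Q_x/∂P_y)(P_y/Q_x) = -27.6000 × (23/443.7) ≈ -1.431.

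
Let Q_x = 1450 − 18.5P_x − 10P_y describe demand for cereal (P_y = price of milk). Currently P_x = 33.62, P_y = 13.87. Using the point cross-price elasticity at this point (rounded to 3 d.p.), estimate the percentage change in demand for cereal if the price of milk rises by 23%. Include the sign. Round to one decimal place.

-4.6%

At P_x = 33.62, P_y = 13.87: Q_x = 689.33.
∂Q_x/∂P_y = -10.
ε = (∂Q_x/∂P_y)(P_y/Q_x) = -10.0000 × 13.87/689.33 ≈ -0.201.
%ΔQ_x ≈ ε × %ΔP_y = -0.201 × (23%) = -4.6%.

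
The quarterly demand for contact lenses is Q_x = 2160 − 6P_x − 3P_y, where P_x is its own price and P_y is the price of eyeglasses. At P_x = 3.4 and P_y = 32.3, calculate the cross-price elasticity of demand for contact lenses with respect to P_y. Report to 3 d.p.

-0.047

At P_x = 3.4 and P_y = 32.3: Q_x = 2042.7.
∂Q_x/∂P_y = -3.
ε = (∂Q_x/∂P_y)(P_y/Q_x) = -3 × (32.3/2042.7) ≈ -0.047.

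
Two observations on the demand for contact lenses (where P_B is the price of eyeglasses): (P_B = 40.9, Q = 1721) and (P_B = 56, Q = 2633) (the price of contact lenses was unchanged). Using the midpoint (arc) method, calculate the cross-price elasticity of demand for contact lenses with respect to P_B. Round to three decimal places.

ΔQ_A = 2633 − 1721 = 912; ΔP_B = 56 − 40.9 = 15.1.
Midpoints: Q̄_A = 2177.0, P̄_B = 48.45.
ε = (ΔQ_A/Q̄_A)/(ΔP_B/P̄_B) = (912/2177.0)/(15.1/48.45) ≈ 1.344.

1.344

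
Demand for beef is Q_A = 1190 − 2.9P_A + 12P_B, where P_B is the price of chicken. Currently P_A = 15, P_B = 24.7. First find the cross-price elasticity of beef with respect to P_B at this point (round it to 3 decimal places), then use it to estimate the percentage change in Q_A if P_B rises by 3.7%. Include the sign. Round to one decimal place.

0.8%

At P_A = 15, P_B = 24.7: Q_A = 1442.9.
∂Q_A/∂P_B = 12.
ε = (∂Q_A/∂P_B)(P_B/Q_A) = 12.0000 × 24.7/1442.9 ≈ 0.205.
%ΔQ_A ≈ ε × %ΔP_B = 0.205 × (3.7%) = 0.8%.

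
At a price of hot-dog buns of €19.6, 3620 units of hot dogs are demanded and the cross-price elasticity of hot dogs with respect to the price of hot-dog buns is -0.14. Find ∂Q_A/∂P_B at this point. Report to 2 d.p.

-25.86

ε = (∂Q_A/∂P_B)·(P_B/Q_A) ⇒ ∂Q_A/∂P_B = ε·Q_A/P_B = -0.14 × 3620/19.6 ≈ -25.86.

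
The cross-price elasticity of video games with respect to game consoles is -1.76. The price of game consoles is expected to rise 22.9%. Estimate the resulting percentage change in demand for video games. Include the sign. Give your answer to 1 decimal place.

%ΔQ ≈ ε × %ΔP of game consoles = -1.76 × (22.9%) = -40.3%.
Demand for video games falls by about 40.3%.

-40.3%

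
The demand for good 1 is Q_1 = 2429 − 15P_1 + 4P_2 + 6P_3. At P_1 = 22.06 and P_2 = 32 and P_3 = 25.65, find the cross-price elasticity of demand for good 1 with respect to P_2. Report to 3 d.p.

At P_1 = 22.06 and P_2 = 32 and P_3 = 25.65: Q_1 = 2380.
∂Q_1/∂P_2 = 4.
ε = (∂Q_1/∂P_2)(P_2/Q_1) = 4 × (32/2380) ≈ 0.054.
Since ε > 0, good 1 and good 2 are substitutes.

0.054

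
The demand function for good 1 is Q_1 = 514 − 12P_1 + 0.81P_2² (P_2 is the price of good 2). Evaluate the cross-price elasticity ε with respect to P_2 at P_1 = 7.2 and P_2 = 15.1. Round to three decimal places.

At P_1 = 7.2 and P_2 = 15.1: Q_1 = 612.288.
∂Q_1/∂P_2 = 1.62P_2 = 1.62(15.1) = 24.4620.
ε = (∂Q_1/∂P_2)(P_2/Q_1) = 24.4620 × (15.1/612.288) ≈ 0.603.

0.603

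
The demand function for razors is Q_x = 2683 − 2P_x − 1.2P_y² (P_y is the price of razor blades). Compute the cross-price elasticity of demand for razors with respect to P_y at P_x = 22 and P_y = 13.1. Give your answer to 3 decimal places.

-0.169

At P_x = 22 and P_y = 13.1: Q_x = 2433.068.
∂Q_x/∂P_y = -2.4P_y = -2.4(13.1) = -31.4400.
ε = (∂Q_x/∂P_y)(P_y/Q_x) = -31.4400 × (13.1/2433.068) ≈ -0.169.
ε < 0: complements.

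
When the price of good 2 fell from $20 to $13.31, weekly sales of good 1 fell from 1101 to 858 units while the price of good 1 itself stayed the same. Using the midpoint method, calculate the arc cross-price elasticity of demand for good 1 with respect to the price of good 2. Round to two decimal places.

0.62

ΔQ_1 = 858 − 1101 = -243; ΔP_2 = 13.31 − 20 = -6.69.
Midpoints: Q̄_1 = 979.5, P̄_2 = 16.66.
ε = (ΔQ_1/Q̄_1)/(ΔP_2/P̄_2) = (-243/979.5)/(-6.69/16.66) ≈ 0.62.
ε > 0: good 1 and good 2 are substitutes.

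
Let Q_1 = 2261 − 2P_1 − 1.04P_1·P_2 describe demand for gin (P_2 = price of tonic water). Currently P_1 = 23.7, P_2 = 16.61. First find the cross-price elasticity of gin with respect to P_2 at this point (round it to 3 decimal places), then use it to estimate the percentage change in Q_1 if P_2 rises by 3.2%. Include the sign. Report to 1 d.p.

-0.7%

At P_1 = 23.7, P_2 = 16.61: Q_1 = 1804.197.
∂Q_1/∂P_2 = -1.04P_1 = -24.6480.
ε = (∂Q_1/∂P_2)(P_2/Q_1) = -24.6480 × 16.61/1804.197 ≈ -0.227.
%ΔQ_1 ≈ ε × %ΔP_2 = -0.227 × (3.2%) = -0.7%.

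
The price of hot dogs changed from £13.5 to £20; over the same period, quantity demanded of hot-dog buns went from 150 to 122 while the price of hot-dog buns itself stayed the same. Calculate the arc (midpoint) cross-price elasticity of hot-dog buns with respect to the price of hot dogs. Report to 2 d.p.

-0.53

ΔQ_A = 122 − 150 = -28; ΔP_B = 20 − 13.5 = 6.5.
Midpoints: Q̄_A = 136.0, P̄_B = 16.75.
ε = (ΔQ_A/Q̄_A)/(ΔP_B/P̄_B) = (-28/136.0)/(6.5/16.75) ≈ -0.53.
ε < 0: hot-dog buns and hot dogs are complements.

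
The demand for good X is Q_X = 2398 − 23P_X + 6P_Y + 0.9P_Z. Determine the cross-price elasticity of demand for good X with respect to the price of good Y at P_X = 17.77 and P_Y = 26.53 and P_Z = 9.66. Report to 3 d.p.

At P_X = 17.77 and P_Y = 26.53 and P_Z = 9.66: Q_X = 2157.164.
∂Q_X/∂P_Y = 6.
ε = (∂Q_X/∂P_Y)(P_Y/Q_X) = 6 × (26.53/2157.164) ≈ 0.074.

0.074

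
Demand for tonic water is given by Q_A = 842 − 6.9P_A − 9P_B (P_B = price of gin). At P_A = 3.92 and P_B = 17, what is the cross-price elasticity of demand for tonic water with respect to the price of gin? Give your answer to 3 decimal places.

-0.231

At P_A = 3.92 and P_B = 17: Q_A = 661.952.
∂Q_A/∂P_B = -9.
ε = (∂Q_A/∂P_B)(P_B/Q_A) = -9 × (17/661.952) ≈ -0.231.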